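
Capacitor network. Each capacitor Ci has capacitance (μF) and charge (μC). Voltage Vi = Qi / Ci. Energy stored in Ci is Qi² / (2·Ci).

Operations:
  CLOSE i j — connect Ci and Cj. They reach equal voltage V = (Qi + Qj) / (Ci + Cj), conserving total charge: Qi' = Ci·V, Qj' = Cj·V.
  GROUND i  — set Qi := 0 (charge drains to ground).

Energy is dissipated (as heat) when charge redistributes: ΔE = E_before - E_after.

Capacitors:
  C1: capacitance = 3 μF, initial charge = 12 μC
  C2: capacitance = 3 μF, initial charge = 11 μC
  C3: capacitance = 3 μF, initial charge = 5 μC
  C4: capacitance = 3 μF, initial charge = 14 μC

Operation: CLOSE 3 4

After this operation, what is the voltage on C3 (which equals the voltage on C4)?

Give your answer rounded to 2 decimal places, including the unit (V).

Initial: C1(3μF, Q=12μC, V=4.00V), C2(3μF, Q=11μC, V=3.67V), C3(3μF, Q=5μC, V=1.67V), C4(3μF, Q=14μC, V=4.67V)
Op 1: CLOSE 3-4: Q_total=19.00, C_total=6.00, V=3.17; Q3=9.50, Q4=9.50; dissipated=6.750

Answer: 3.17 V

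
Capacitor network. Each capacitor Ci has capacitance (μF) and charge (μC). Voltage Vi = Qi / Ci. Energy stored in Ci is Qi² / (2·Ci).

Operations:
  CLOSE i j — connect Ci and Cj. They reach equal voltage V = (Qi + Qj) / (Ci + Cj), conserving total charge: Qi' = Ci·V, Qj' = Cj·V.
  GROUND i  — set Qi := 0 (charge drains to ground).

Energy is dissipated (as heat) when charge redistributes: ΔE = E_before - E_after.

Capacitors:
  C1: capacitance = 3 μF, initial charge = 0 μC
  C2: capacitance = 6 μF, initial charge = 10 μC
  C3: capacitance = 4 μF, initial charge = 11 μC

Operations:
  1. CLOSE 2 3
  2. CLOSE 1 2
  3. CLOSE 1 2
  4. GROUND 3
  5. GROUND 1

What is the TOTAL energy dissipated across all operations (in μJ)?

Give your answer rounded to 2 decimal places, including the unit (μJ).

Answer: 17.58 μJ

Derivation:
Initial: C1(3μF, Q=0μC, V=0.00V), C2(6μF, Q=10μC, V=1.67V), C3(4μF, Q=11μC, V=2.75V)
Op 1: CLOSE 2-3: Q_total=21.00, C_total=10.00, V=2.10; Q2=12.60, Q3=8.40; dissipated=1.408
Op 2: CLOSE 1-2: Q_total=12.60, C_total=9.00, V=1.40; Q1=4.20, Q2=8.40; dissipated=4.410
Op 3: CLOSE 1-2: Q_total=12.60, C_total=9.00, V=1.40; Q1=4.20, Q2=8.40; dissipated=0.000
Op 4: GROUND 3: Q3=0; energy lost=8.820
Op 5: GROUND 1: Q1=0; energy lost=2.940
Total dissipated: 17.578 μJ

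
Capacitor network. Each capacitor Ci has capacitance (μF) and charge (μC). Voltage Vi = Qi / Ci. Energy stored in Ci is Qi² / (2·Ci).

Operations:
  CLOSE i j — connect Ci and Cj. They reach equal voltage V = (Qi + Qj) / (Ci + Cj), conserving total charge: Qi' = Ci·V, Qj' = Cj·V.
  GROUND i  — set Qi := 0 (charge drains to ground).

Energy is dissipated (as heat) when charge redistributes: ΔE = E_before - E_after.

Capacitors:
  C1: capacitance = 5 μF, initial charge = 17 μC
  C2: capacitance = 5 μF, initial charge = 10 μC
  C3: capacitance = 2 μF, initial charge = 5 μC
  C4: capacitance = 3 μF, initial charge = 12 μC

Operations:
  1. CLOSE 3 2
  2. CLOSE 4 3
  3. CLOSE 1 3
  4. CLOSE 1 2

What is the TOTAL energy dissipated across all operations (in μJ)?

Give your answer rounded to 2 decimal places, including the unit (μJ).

Answer: 4.11 μJ

Derivation:
Initial: C1(5μF, Q=17μC, V=3.40V), C2(5μF, Q=10μC, V=2.00V), C3(2μF, Q=5μC, V=2.50V), C4(3μF, Q=12μC, V=4.00V)
Op 1: CLOSE 3-2: Q_total=15.00, C_total=7.00, V=2.14; Q3=4.29, Q2=10.71; dissipated=0.179
Op 2: CLOSE 4-3: Q_total=16.29, C_total=5.00, V=3.26; Q4=9.77, Q3=6.51; dissipated=2.069
Op 3: CLOSE 1-3: Q_total=23.51, C_total=7.00, V=3.36; Q1=16.80, Q3=6.72; dissipated=0.015
Op 4: CLOSE 1-2: Q_total=27.51, C_total=10.00, V=2.75; Q1=13.76, Q2=13.76; dissipated=1.849
Total dissipated: 4.112 μJ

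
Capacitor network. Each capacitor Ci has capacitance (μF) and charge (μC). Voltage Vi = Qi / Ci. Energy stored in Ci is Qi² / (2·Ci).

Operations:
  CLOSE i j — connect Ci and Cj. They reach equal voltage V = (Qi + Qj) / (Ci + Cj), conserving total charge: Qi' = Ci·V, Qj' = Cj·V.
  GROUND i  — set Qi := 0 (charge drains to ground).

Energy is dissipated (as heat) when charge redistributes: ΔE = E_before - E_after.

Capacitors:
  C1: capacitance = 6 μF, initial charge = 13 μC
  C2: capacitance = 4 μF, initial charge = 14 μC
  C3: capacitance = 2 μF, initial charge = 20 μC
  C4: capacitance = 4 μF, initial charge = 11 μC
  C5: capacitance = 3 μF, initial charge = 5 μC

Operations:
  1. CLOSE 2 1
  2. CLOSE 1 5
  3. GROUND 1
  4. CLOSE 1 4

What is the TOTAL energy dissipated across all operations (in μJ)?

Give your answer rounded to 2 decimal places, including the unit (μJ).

Initial: C1(6μF, Q=13μC, V=2.17V), C2(4μF, Q=14μC, V=3.50V), C3(2μF, Q=20μC, V=10.00V), C4(4μF, Q=11μC, V=2.75V), C5(3μF, Q=5μC, V=1.67V)
Op 1: CLOSE 2-1: Q_total=27.00, C_total=10.00, V=2.70; Q2=10.80, Q1=16.20; dissipated=2.133
Op 2: CLOSE 1-5: Q_total=21.20, C_total=9.00, V=2.36; Q1=14.13, Q5=7.07; dissipated=1.068
Op 3: GROUND 1: Q1=0; energy lost=16.646
Op 4: CLOSE 1-4: Q_total=11.00, C_total=10.00, V=1.10; Q1=6.60, Q4=4.40; dissipated=9.075
Total dissipated: 28.922 μJ

Answer: 28.92 μJ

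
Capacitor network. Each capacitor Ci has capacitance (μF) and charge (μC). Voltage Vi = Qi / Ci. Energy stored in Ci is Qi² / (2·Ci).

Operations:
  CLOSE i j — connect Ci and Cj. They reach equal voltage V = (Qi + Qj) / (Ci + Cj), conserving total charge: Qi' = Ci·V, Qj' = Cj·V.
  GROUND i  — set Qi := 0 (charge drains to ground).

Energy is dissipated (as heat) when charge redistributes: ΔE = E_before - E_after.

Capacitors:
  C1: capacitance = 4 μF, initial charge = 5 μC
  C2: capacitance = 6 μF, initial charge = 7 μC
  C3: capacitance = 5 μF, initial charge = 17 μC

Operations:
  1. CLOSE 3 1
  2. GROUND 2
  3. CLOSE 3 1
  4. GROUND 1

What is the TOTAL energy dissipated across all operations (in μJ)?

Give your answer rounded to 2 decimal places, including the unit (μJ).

Answer: 21.17 μJ

Derivation:
Initial: C1(4μF, Q=5μC, V=1.25V), C2(6μF, Q=7μC, V=1.17V), C3(5μF, Q=17μC, V=3.40V)
Op 1: CLOSE 3-1: Q_total=22.00, C_total=9.00, V=2.44; Q3=12.22, Q1=9.78; dissipated=5.136
Op 2: GROUND 2: Q2=0; energy lost=4.083
Op 3: CLOSE 3-1: Q_total=22.00, C_total=9.00, V=2.44; Q3=12.22, Q1=9.78; dissipated=0.000
Op 4: GROUND 1: Q1=0; energy lost=11.951
Total dissipated: 21.170 μJ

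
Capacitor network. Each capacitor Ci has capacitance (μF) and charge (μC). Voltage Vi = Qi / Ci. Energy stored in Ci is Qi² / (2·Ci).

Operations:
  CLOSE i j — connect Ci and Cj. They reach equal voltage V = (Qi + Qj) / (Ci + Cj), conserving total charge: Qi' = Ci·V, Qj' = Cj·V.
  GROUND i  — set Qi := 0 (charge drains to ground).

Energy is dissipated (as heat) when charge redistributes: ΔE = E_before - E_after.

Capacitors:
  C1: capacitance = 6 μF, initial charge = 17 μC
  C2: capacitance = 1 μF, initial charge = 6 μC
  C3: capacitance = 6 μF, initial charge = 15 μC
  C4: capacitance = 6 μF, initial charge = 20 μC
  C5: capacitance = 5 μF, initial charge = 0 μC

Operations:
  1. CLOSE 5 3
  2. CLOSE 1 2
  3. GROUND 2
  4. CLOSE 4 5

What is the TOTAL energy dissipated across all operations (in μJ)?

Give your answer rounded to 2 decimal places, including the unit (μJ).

Initial: C1(6μF, Q=17μC, V=2.83V), C2(1μF, Q=6μC, V=6.00V), C3(6μF, Q=15μC, V=2.50V), C4(6μF, Q=20μC, V=3.33V), C5(5μF, Q=0μC, V=0.00V)
Op 1: CLOSE 5-3: Q_total=15.00, C_total=11.00, V=1.36; Q5=6.82, Q3=8.18; dissipated=8.523
Op 2: CLOSE 1-2: Q_total=23.00, C_total=7.00, V=3.29; Q1=19.71, Q2=3.29; dissipated=4.298
Op 3: GROUND 2: Q2=0; energy lost=5.398
Op 4: CLOSE 4-5: Q_total=26.82, C_total=11.00, V=2.44; Q4=14.63, Q5=12.19; dissipated=5.291
Total dissipated: 23.509 μJ

Answer: 23.51 μJ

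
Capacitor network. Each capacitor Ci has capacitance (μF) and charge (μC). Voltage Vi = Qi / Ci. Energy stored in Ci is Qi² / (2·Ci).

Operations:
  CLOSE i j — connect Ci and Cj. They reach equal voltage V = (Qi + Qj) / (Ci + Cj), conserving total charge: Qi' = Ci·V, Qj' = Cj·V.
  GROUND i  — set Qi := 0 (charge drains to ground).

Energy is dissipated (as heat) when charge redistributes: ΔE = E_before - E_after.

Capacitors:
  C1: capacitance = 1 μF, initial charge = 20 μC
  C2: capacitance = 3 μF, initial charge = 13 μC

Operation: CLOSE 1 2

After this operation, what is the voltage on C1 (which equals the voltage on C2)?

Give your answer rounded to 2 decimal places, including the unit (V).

Initial: C1(1μF, Q=20μC, V=20.00V), C2(3μF, Q=13μC, V=4.33V)
Op 1: CLOSE 1-2: Q_total=33.00, C_total=4.00, V=8.25; Q1=8.25, Q2=24.75; dissipated=92.042

Answer: 8.25 V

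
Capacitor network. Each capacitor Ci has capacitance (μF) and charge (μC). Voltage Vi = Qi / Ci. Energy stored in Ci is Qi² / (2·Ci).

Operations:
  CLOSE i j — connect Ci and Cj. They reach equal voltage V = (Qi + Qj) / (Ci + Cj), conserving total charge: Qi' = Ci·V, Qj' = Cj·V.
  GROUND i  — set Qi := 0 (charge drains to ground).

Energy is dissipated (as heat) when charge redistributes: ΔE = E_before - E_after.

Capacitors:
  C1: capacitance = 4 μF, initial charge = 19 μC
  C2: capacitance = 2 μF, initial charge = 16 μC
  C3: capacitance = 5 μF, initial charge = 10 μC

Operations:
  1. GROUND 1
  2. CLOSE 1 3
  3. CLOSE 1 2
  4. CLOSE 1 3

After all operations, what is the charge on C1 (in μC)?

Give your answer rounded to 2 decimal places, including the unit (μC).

Answer: 8.53 μC

Derivation:
Initial: C1(4μF, Q=19μC, V=4.75V), C2(2μF, Q=16μC, V=8.00V), C3(5μF, Q=10μC, V=2.00V)
Op 1: GROUND 1: Q1=0; energy lost=45.125
Op 2: CLOSE 1-3: Q_total=10.00, C_total=9.00, V=1.11; Q1=4.44, Q3=5.56; dissipated=4.444
Op 3: CLOSE 1-2: Q_total=20.44, C_total=6.00, V=3.41; Q1=13.63, Q2=6.81; dissipated=31.638
Op 4: CLOSE 1-3: Q_total=19.19, C_total=9.00, V=2.13; Q1=8.53, Q3=10.66; dissipated=5.859
Final charges: Q1=8.53, Q2=6.81, Q3=10.66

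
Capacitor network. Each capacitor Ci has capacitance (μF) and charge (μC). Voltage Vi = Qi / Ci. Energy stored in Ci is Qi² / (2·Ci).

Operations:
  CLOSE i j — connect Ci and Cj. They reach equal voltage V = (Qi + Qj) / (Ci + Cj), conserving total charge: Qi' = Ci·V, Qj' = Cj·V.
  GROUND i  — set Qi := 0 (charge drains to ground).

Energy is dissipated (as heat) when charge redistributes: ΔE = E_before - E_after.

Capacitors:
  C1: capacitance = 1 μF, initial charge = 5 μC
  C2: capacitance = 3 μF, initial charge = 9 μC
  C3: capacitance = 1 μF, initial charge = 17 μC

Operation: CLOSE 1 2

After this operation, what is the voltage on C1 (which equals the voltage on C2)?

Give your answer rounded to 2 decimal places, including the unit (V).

Initial: C1(1μF, Q=5μC, V=5.00V), C2(3μF, Q=9μC, V=3.00V), C3(1μF, Q=17μC, V=17.00V)
Op 1: CLOSE 1-2: Q_total=14.00, C_total=4.00, V=3.50; Q1=3.50, Q2=10.50; dissipated=1.500

Answer: 3.50 V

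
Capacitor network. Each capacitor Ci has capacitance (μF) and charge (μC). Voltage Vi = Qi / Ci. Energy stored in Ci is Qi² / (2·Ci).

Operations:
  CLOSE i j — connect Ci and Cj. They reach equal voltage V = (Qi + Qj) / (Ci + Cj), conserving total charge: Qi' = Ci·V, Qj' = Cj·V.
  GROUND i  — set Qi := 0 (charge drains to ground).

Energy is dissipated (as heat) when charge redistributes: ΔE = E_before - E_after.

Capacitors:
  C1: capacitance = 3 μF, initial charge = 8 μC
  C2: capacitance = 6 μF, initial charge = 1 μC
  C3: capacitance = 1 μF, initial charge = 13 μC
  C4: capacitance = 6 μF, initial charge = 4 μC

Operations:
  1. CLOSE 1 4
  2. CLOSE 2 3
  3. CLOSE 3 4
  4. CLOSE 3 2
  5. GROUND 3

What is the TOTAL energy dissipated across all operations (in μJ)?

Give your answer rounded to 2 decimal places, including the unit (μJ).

Initial: C1(3μF, Q=8μC, V=2.67V), C2(6μF, Q=1μC, V=0.17V), C3(1μF, Q=13μC, V=13.00V), C4(6μF, Q=4μC, V=0.67V)
Op 1: CLOSE 1-4: Q_total=12.00, C_total=9.00, V=1.33; Q1=4.00, Q4=8.00; dissipated=4.000
Op 2: CLOSE 2-3: Q_total=14.00, C_total=7.00, V=2.00; Q2=12.00, Q3=2.00; dissipated=70.583
Op 3: CLOSE 3-4: Q_total=10.00, C_total=7.00, V=1.43; Q3=1.43, Q4=8.57; dissipated=0.190
Op 4: CLOSE 3-2: Q_total=13.43, C_total=7.00, V=1.92; Q3=1.92, Q2=11.51; dissipated=0.140
Op 5: GROUND 3: Q3=0; energy lost=1.840
Total dissipated: 76.754 μJ

Answer: 76.75 μJ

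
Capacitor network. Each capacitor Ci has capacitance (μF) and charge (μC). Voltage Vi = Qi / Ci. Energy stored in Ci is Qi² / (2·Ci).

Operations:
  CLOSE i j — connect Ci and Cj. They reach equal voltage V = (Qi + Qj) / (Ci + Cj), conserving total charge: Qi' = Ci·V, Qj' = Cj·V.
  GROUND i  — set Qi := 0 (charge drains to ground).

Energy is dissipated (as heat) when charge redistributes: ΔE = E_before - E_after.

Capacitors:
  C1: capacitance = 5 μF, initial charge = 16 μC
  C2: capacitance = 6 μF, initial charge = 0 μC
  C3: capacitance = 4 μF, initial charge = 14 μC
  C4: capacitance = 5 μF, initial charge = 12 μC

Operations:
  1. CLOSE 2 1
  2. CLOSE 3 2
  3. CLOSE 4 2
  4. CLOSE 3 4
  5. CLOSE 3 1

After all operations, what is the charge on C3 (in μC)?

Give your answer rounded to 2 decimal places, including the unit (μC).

Initial: C1(5μF, Q=16μC, V=3.20V), C2(6μF, Q=0μC, V=0.00V), C3(4μF, Q=14μC, V=3.50V), C4(5μF, Q=12μC, V=2.40V)
Op 1: CLOSE 2-1: Q_total=16.00, C_total=11.00, V=1.45; Q2=8.73, Q1=7.27; dissipated=13.964
Op 2: CLOSE 3-2: Q_total=22.73, C_total=10.00, V=2.27; Q3=9.09, Q2=13.64; dissipated=5.021
Op 3: CLOSE 4-2: Q_total=25.64, C_total=11.00, V=2.33; Q4=11.65, Q2=13.98; dissipated=0.022
Op 4: CLOSE 3-4: Q_total=20.74, C_total=9.00, V=2.30; Q3=9.22, Q4=11.52; dissipated=0.004
Op 5: CLOSE 3-1: Q_total=16.49, C_total=9.00, V=1.83; Q3=7.33, Q1=9.16; dissipated=0.803
Final charges: Q1=9.16, Q2=13.98, Q3=7.33, Q4=11.52

Answer: 7.33 μC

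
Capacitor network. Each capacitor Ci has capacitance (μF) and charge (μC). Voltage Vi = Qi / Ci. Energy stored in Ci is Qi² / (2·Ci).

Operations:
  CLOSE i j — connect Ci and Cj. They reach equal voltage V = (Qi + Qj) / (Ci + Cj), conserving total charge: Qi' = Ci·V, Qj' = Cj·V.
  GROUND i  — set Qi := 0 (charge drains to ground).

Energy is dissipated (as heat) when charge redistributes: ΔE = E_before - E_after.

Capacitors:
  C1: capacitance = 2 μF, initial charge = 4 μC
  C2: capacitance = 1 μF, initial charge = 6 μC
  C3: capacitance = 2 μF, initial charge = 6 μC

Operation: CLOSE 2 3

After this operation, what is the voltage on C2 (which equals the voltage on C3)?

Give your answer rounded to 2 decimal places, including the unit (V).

Answer: 4.00 V

Derivation:
Initial: C1(2μF, Q=4μC, V=2.00V), C2(1μF, Q=6μC, V=6.00V), C3(2μF, Q=6μC, V=3.00V)
Op 1: CLOSE 2-3: Q_total=12.00, C_total=3.00, V=4.00; Q2=4.00, Q3=8.00; dissipated=3.000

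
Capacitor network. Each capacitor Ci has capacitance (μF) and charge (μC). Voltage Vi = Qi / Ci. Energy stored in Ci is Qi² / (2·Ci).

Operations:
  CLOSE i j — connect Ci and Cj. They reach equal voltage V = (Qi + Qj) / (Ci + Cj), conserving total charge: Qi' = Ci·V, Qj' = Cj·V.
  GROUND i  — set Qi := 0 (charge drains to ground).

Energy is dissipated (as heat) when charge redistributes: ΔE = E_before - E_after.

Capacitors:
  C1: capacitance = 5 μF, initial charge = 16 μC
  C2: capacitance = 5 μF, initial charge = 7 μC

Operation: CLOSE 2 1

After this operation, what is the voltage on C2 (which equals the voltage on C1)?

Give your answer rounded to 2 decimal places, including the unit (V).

Initial: C1(5μF, Q=16μC, V=3.20V), C2(5μF, Q=7μC, V=1.40V)
Op 1: CLOSE 2-1: Q_total=23.00, C_total=10.00, V=2.30; Q2=11.50, Q1=11.50; dissipated=4.050

Answer: 2.30 V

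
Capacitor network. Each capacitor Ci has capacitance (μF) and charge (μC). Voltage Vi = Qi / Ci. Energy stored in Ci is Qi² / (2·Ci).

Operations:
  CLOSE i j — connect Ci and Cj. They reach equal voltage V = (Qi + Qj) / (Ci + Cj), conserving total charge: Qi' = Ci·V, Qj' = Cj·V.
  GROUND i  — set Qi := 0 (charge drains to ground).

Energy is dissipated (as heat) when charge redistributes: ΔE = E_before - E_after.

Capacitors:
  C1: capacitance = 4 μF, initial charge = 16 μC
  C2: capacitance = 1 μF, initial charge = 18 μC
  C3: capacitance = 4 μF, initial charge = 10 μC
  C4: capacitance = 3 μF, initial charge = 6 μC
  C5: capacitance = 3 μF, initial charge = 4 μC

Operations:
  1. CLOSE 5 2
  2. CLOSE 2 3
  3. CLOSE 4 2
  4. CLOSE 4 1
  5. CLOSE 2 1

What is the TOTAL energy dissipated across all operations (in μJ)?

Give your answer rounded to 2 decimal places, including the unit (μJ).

Initial: C1(4μF, Q=16μC, V=4.00V), C2(1μF, Q=18μC, V=18.00V), C3(4μF, Q=10μC, V=2.50V), C4(3μF, Q=6μC, V=2.00V), C5(3μF, Q=4μC, V=1.33V)
Op 1: CLOSE 5-2: Q_total=22.00, C_total=4.00, V=5.50; Q5=16.50, Q2=5.50; dissipated=104.167
Op 2: CLOSE 2-3: Q_total=15.50, C_total=5.00, V=3.10; Q2=3.10, Q3=12.40; dissipated=3.600
Op 3: CLOSE 4-2: Q_total=9.10, C_total=4.00, V=2.27; Q4=6.83, Q2=2.27; dissipated=0.454
Op 4: CLOSE 4-1: Q_total=22.82, C_total=7.00, V=3.26; Q4=9.78, Q1=13.04; dissipated=2.551
Op 5: CLOSE 2-1: Q_total=15.32, C_total=5.00, V=3.06; Q2=3.06, Q1=12.25; dissipated=0.389
Total dissipated: 111.160 μJ

Answer: 111.16 μJ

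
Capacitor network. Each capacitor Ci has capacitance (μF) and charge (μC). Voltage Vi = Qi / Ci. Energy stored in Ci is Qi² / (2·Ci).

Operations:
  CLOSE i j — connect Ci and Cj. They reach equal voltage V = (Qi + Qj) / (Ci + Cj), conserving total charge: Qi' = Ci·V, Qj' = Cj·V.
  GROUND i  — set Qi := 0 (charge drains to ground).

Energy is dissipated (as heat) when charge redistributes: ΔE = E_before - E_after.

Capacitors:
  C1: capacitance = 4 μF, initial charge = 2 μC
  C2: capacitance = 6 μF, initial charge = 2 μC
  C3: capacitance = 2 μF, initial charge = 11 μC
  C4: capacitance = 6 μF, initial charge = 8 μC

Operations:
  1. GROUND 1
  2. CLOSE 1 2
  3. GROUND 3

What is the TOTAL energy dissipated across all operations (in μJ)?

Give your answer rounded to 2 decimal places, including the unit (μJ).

Answer: 30.88 μJ

Derivation:
Initial: C1(4μF, Q=2μC, V=0.50V), C2(6μF, Q=2μC, V=0.33V), C3(2μF, Q=11μC, V=5.50V), C4(6μF, Q=8μC, V=1.33V)
Op 1: GROUND 1: Q1=0; energy lost=0.500
Op 2: CLOSE 1-2: Q_total=2.00, C_total=10.00, V=0.20; Q1=0.80, Q2=1.20; dissipated=0.133
Op 3: GROUND 3: Q3=0; energy lost=30.250
Total dissipated: 30.883 μJ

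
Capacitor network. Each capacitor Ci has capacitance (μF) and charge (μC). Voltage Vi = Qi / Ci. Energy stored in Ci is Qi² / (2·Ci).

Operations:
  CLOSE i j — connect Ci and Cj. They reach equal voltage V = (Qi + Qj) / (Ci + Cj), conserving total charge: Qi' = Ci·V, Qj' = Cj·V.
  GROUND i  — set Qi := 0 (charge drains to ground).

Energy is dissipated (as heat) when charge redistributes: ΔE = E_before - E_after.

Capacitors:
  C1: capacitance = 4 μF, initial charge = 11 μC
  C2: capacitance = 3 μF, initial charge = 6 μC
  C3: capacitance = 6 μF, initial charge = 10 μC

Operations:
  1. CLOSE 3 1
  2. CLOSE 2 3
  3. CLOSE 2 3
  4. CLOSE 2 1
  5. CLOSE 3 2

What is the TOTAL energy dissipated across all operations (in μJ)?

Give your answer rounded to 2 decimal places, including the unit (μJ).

Answer: 1.42 μJ

Derivation:
Initial: C1(4μF, Q=11μC, V=2.75V), C2(3μF, Q=6μC, V=2.00V), C3(6μF, Q=10μC, V=1.67V)
Op 1: CLOSE 3-1: Q_total=21.00, C_total=10.00, V=2.10; Q3=12.60, Q1=8.40; dissipated=1.408
Op 2: CLOSE 2-3: Q_total=18.60, C_total=9.00, V=2.07; Q2=6.20, Q3=12.40; dissipated=0.010
Op 3: CLOSE 2-3: Q_total=18.60, C_total=9.00, V=2.07; Q2=6.20, Q3=12.40; dissipated=0.000
Op 4: CLOSE 2-1: Q_total=14.60, C_total=7.00, V=2.09; Q2=6.26, Q1=8.34; dissipated=0.001
Op 5: CLOSE 3-2: Q_total=18.66, C_total=9.00, V=2.07; Q3=12.44, Q2=6.22; dissipated=0.000
Total dissipated: 1.420 μJ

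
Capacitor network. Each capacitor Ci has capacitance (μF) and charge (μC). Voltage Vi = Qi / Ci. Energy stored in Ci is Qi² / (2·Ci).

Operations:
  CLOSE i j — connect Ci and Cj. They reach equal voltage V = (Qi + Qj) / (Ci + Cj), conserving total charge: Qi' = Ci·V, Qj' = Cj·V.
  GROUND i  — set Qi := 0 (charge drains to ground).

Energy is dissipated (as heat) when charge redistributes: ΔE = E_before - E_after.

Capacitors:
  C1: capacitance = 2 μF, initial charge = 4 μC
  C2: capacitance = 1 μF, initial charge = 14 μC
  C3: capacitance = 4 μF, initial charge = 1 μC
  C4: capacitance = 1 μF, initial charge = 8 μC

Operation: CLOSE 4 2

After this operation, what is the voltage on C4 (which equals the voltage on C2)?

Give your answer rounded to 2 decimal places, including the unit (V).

Answer: 11.00 V

Derivation:
Initial: C1(2μF, Q=4μC, V=2.00V), C2(1μF, Q=14μC, V=14.00V), C3(4μF, Q=1μC, V=0.25V), C4(1μF, Q=8μC, V=8.00V)
Op 1: CLOSE 4-2: Q_total=22.00, C_total=2.00, V=11.00; Q4=11.00, Q2=11.00; dissipated=9.000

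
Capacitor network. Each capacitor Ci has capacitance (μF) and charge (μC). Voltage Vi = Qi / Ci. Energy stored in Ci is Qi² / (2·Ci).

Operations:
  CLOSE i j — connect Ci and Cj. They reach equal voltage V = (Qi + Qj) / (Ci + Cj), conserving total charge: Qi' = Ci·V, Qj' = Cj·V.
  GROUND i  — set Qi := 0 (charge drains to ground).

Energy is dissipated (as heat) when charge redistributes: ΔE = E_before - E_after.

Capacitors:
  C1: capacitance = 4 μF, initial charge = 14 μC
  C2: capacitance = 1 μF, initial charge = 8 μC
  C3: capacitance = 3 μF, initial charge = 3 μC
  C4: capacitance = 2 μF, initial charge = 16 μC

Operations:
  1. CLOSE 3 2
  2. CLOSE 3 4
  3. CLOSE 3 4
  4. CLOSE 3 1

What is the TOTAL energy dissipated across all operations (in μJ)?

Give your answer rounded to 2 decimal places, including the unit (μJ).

Initial: C1(4μF, Q=14μC, V=3.50V), C2(1μF, Q=8μC, V=8.00V), C3(3μF, Q=3μC, V=1.00V), C4(2μF, Q=16μC, V=8.00V)
Op 1: CLOSE 3-2: Q_total=11.00, C_total=4.00, V=2.75; Q3=8.25, Q2=2.75; dissipated=18.375
Op 2: CLOSE 3-4: Q_total=24.25, C_total=5.00, V=4.85; Q3=14.55, Q4=9.70; dissipated=16.538
Op 3: CLOSE 3-4: Q_total=24.25, C_total=5.00, V=4.85; Q3=14.55, Q4=9.70; dissipated=0.000
Op 4: CLOSE 3-1: Q_total=28.55, C_total=7.00, V=4.08; Q3=12.24, Q1=16.31; dissipated=1.562
Total dissipated: 36.475 μJ

Answer: 36.47 μJ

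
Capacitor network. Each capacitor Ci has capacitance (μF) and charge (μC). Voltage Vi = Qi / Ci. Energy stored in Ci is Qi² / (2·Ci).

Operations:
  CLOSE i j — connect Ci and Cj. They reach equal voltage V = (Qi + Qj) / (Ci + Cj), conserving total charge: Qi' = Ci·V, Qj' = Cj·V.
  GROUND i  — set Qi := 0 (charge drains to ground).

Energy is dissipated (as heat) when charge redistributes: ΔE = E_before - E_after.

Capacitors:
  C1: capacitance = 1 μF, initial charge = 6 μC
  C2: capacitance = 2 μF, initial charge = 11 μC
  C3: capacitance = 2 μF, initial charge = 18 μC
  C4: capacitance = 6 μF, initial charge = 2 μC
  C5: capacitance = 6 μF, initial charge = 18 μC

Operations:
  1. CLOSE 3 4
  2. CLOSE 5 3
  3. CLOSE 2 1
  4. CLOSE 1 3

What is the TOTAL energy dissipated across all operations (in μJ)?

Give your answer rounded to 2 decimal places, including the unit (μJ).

Initial: C1(1μF, Q=6μC, V=6.00V), C2(2μF, Q=11μC, V=5.50V), C3(2μF, Q=18μC, V=9.00V), C4(6μF, Q=2μC, V=0.33V), C5(6μF, Q=18μC, V=3.00V)
Op 1: CLOSE 3-4: Q_total=20.00, C_total=8.00, V=2.50; Q3=5.00, Q4=15.00; dissipated=56.333
Op 2: CLOSE 5-3: Q_total=23.00, C_total=8.00, V=2.88; Q5=17.25, Q3=5.75; dissipated=0.188
Op 3: CLOSE 2-1: Q_total=17.00, C_total=3.00, V=5.67; Q2=11.33, Q1=5.67; dissipated=0.083
Op 4: CLOSE 1-3: Q_total=11.42, C_total=3.00, V=3.81; Q1=3.81, Q3=7.61; dissipated=2.598
Total dissipated: 59.202 μJ

Answer: 59.20 μJ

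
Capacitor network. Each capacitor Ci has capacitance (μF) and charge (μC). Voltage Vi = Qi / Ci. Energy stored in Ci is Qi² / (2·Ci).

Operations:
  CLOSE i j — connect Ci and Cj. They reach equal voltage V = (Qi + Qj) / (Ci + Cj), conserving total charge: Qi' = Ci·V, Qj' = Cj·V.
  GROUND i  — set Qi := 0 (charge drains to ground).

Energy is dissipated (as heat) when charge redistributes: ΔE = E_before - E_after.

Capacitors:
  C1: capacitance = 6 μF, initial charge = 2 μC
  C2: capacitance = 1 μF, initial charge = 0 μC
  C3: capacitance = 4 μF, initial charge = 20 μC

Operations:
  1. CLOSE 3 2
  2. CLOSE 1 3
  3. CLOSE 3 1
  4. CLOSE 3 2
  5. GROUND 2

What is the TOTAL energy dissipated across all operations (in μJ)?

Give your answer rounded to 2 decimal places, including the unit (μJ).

Initial: C1(6μF, Q=2μC, V=0.33V), C2(1μF, Q=0μC, V=0.00V), C3(4μF, Q=20μC, V=5.00V)
Op 1: CLOSE 3-2: Q_total=20.00, C_total=5.00, V=4.00; Q3=16.00, Q2=4.00; dissipated=10.000
Op 2: CLOSE 1-3: Q_total=18.00, C_total=10.00, V=1.80; Q1=10.80, Q3=7.20; dissipated=16.133
Op 3: CLOSE 3-1: Q_total=18.00, C_total=10.00, V=1.80; Q3=7.20, Q1=10.80; dissipated=0.000
Op 4: CLOSE 3-2: Q_total=11.20, C_total=5.00, V=2.24; Q3=8.96, Q2=2.24; dissipated=1.936
Op 5: GROUND 2: Q2=0; energy lost=2.509
Total dissipated: 30.578 μJ

Answer: 30.58 μJ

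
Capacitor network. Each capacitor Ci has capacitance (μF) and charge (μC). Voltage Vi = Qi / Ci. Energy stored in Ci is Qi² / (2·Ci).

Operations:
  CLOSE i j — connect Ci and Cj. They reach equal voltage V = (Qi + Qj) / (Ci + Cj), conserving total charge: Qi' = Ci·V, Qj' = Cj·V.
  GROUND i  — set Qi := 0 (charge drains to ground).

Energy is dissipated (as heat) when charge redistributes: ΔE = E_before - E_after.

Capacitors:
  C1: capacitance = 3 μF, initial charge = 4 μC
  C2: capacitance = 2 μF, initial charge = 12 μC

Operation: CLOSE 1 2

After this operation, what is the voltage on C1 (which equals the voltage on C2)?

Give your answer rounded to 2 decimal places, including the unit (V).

Initial: C1(3μF, Q=4μC, V=1.33V), C2(2μF, Q=12μC, V=6.00V)
Op 1: CLOSE 1-2: Q_total=16.00, C_total=5.00, V=3.20; Q1=9.60, Q2=6.40; dissipated=13.067

Answer: 3.20 V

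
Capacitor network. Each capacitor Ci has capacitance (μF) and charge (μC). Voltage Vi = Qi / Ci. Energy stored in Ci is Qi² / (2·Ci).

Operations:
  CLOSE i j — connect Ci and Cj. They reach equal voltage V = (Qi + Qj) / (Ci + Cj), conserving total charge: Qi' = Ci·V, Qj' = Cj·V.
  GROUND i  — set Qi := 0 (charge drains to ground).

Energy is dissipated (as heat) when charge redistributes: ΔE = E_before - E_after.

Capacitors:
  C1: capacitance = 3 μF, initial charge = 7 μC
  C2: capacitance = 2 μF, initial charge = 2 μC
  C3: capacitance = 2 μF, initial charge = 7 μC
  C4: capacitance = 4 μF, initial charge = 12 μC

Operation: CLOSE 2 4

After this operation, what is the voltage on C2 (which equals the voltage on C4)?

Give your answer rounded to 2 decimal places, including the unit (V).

Answer: 2.33 V

Derivation:
Initial: C1(3μF, Q=7μC, V=2.33V), C2(2μF, Q=2μC, V=1.00V), C3(2μF, Q=7μC, V=3.50V), C4(4μF, Q=12μC, V=3.00V)
Op 1: CLOSE 2-4: Q_total=14.00, C_total=6.00, V=2.33; Q2=4.67, Q4=9.33; dissipated=2.667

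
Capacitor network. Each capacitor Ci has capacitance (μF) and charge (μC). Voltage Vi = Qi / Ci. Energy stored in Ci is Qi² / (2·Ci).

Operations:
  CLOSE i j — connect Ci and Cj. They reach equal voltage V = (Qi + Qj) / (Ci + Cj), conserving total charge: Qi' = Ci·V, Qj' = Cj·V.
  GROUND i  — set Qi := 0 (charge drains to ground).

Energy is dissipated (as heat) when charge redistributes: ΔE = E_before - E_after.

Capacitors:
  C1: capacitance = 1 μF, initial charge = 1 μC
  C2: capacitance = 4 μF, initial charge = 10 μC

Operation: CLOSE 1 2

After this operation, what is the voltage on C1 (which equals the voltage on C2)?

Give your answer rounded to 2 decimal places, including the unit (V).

Initial: C1(1μF, Q=1μC, V=1.00V), C2(4μF, Q=10μC, V=2.50V)
Op 1: CLOSE 1-2: Q_total=11.00, C_total=5.00, V=2.20; Q1=2.20, Q2=8.80; dissipated=0.900

Answer: 2.20 V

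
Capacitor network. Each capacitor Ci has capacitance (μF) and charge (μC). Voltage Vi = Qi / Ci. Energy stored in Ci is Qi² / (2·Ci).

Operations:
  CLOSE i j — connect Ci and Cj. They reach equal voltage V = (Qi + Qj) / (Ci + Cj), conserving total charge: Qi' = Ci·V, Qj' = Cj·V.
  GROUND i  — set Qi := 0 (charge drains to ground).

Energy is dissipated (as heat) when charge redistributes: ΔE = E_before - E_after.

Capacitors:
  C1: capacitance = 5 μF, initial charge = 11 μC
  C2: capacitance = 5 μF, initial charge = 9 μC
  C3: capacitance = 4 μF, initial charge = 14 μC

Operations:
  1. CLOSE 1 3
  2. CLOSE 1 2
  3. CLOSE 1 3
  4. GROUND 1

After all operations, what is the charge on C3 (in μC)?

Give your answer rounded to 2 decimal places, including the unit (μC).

Initial: C1(5μF, Q=11μC, V=2.20V), C2(5μF, Q=9μC, V=1.80V), C3(4μF, Q=14μC, V=3.50V)
Op 1: CLOSE 1-3: Q_total=25.00, C_total=9.00, V=2.78; Q1=13.89, Q3=11.11; dissipated=1.878
Op 2: CLOSE 1-2: Q_total=22.89, C_total=10.00, V=2.29; Q1=11.44, Q2=11.44; dissipated=1.195
Op 3: CLOSE 1-3: Q_total=22.56, C_total=9.00, V=2.51; Q1=12.53, Q3=10.02; dissipated=0.266
Op 4: GROUND 1: Q1=0; energy lost=15.702
Final charges: Q1=0.00, Q2=11.44, Q3=10.02

Answer: 10.02 μC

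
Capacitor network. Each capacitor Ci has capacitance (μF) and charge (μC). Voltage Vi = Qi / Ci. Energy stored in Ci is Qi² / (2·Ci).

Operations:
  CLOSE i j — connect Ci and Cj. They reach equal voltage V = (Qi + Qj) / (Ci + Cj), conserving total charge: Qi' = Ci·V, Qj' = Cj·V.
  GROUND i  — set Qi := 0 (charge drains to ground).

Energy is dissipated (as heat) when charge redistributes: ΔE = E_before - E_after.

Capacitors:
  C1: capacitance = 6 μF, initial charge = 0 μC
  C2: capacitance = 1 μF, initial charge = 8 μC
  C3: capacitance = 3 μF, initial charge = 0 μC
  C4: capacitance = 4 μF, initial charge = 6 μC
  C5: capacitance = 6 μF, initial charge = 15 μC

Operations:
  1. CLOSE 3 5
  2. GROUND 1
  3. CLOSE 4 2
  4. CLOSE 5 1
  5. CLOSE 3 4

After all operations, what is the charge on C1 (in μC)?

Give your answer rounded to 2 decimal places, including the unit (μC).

Answer: 5.00 μC

Derivation:
Initial: C1(6μF, Q=0μC, V=0.00V), C2(1μF, Q=8μC, V=8.00V), C3(3μF, Q=0μC, V=0.00V), C4(4μF, Q=6μC, V=1.50V), C5(6μF, Q=15μC, V=2.50V)
Op 1: CLOSE 3-5: Q_total=15.00, C_total=9.00, V=1.67; Q3=5.00, Q5=10.00; dissipated=6.250
Op 2: GROUND 1: Q1=0; energy lost=0.000
Op 3: CLOSE 4-2: Q_total=14.00, C_total=5.00, V=2.80; Q4=11.20, Q2=2.80; dissipated=16.900
Op 4: CLOSE 5-1: Q_total=10.00, C_total=12.00, V=0.83; Q5=5.00, Q1=5.00; dissipated=4.167
Op 5: CLOSE 3-4: Q_total=16.20, C_total=7.00, V=2.31; Q3=6.94, Q4=9.26; dissipated=1.101
Final charges: Q1=5.00, Q2=2.80, Q3=6.94, Q4=9.26, Q5=5.00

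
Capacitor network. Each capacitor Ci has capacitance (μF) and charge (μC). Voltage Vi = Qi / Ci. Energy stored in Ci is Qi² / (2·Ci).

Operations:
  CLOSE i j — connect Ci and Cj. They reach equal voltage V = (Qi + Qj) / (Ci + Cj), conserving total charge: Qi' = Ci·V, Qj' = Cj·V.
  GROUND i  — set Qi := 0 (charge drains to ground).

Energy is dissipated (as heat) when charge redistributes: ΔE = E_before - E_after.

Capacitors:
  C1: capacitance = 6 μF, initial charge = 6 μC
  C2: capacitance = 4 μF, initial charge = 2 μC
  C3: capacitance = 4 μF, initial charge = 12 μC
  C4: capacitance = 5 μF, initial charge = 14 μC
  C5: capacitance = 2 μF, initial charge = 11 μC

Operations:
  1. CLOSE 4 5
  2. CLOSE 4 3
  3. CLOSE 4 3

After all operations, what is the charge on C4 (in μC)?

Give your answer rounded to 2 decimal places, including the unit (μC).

Initial: C1(6μF, Q=6μC, V=1.00V), C2(4μF, Q=2μC, V=0.50V), C3(4μF, Q=12μC, V=3.00V), C4(5μF, Q=14μC, V=2.80V), C5(2μF, Q=11μC, V=5.50V)
Op 1: CLOSE 4-5: Q_total=25.00, C_total=7.00, V=3.57; Q4=17.86, Q5=7.14; dissipated=5.207
Op 2: CLOSE 4-3: Q_total=29.86, C_total=9.00, V=3.32; Q4=16.59, Q3=13.27; dissipated=0.363
Op 3: CLOSE 4-3: Q_total=29.86, C_total=9.00, V=3.32; Q4=16.59, Q3=13.27; dissipated=0.000
Final charges: Q1=6.00, Q2=2.00, Q3=13.27, Q4=16.59, Q5=7.14

Answer: 16.59 μC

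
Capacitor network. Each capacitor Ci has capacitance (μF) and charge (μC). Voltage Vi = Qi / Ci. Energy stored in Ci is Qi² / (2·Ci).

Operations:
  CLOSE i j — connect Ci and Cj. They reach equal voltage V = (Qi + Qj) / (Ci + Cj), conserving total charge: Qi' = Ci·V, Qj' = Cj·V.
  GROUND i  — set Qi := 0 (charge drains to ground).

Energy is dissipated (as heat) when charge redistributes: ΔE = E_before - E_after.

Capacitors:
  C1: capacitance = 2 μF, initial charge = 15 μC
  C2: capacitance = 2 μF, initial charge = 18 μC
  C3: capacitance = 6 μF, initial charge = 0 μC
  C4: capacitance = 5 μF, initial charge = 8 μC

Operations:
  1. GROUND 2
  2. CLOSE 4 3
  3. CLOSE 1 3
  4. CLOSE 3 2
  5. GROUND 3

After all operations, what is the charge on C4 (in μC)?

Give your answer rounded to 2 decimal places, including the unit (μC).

Answer: 3.64 μC

Derivation:
Initial: C1(2μF, Q=15μC, V=7.50V), C2(2μF, Q=18μC, V=9.00V), C3(6μF, Q=0μC, V=0.00V), C4(5μF, Q=8μC, V=1.60V)
Op 1: GROUND 2: Q2=0; energy lost=81.000
Op 2: CLOSE 4-3: Q_total=8.00, C_total=11.00, V=0.73; Q4=3.64, Q3=4.36; dissipated=3.491
Op 3: CLOSE 1-3: Q_total=19.36, C_total=8.00, V=2.42; Q1=4.84, Q3=14.52; dissipated=34.402
Op 4: CLOSE 3-2: Q_total=14.52, C_total=8.00, V=1.82; Q3=10.89, Q2=3.63; dissipated=4.394
Op 5: GROUND 3: Q3=0; energy lost=9.886
Final charges: Q1=4.84, Q2=3.63, Q3=0.00, Q4=3.64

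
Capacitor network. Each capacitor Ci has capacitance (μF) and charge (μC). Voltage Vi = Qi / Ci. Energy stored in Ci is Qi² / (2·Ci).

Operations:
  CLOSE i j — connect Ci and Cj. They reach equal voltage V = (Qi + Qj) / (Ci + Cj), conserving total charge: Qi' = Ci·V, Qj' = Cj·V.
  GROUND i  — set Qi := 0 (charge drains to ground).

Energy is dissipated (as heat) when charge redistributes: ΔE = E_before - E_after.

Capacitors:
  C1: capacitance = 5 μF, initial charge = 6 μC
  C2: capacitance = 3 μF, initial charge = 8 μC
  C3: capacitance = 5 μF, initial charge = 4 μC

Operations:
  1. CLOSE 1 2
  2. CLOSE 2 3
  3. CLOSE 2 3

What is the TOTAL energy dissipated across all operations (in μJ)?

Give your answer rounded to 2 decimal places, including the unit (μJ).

Initial: C1(5μF, Q=6μC, V=1.20V), C2(3μF, Q=8μC, V=2.67V), C3(5μF, Q=4μC, V=0.80V)
Op 1: CLOSE 1-2: Q_total=14.00, C_total=8.00, V=1.75; Q1=8.75, Q2=5.25; dissipated=2.017
Op 2: CLOSE 2-3: Q_total=9.25, C_total=8.00, V=1.16; Q2=3.47, Q3=5.78; dissipated=0.846
Op 3: CLOSE 2-3: Q_total=9.25, C_total=8.00, V=1.16; Q2=3.47, Q3=5.78; dissipated=0.000
Total dissipated: 2.863 μJ

Answer: 2.86 μJ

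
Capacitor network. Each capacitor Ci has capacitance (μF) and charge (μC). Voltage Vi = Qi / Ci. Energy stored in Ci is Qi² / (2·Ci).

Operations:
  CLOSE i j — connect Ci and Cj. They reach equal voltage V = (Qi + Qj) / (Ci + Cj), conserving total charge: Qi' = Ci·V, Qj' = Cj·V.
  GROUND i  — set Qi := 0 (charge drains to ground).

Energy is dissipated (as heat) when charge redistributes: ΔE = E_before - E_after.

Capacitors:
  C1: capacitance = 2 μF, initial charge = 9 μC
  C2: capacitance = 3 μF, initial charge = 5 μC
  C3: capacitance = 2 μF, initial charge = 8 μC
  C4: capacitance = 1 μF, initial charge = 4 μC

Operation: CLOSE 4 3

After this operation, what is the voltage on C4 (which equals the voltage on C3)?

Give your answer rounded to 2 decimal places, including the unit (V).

Answer: 4.00 V

Derivation:
Initial: C1(2μF, Q=9μC, V=4.50V), C2(3μF, Q=5μC, V=1.67V), C3(2μF, Q=8μC, V=4.00V), C4(1μF, Q=4μC, V=4.00V)
Op 1: CLOSE 4-3: Q_total=12.00, C_total=3.00, V=4.00; Q4=4.00, Q3=8.00; dissipated=0.000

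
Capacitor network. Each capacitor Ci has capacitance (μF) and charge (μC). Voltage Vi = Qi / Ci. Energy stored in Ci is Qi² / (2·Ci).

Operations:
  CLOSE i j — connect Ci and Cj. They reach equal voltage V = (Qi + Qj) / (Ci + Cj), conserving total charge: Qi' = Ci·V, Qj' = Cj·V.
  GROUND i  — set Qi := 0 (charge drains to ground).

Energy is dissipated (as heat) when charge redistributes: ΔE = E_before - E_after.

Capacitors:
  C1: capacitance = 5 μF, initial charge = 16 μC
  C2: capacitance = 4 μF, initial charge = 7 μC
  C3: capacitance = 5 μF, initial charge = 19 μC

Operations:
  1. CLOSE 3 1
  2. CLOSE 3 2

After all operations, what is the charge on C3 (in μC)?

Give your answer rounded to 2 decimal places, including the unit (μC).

Initial: C1(5μF, Q=16μC, V=3.20V), C2(4μF, Q=7μC, V=1.75V), C3(5μF, Q=19μC, V=3.80V)
Op 1: CLOSE 3-1: Q_total=35.00, C_total=10.00, V=3.50; Q3=17.50, Q1=17.50; dissipated=0.450
Op 2: CLOSE 3-2: Q_total=24.50, C_total=9.00, V=2.72; Q3=13.61, Q2=10.89; dissipated=3.403
Final charges: Q1=17.50, Q2=10.89, Q3=13.61

Answer: 13.61 μC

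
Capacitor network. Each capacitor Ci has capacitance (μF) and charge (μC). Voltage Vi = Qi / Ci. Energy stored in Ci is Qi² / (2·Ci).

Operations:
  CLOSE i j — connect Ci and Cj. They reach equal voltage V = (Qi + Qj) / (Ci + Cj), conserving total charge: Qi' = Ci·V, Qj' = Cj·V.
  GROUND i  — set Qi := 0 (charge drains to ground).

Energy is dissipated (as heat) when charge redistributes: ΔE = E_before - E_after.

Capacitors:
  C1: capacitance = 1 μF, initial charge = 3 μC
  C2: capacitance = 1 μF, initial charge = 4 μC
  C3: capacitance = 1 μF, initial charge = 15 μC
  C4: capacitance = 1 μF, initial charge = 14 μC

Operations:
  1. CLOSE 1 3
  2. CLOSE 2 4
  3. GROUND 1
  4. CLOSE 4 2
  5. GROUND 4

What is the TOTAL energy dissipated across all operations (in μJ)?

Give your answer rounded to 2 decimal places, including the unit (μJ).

Answer: 142.00 μJ

Derivation:
Initial: C1(1μF, Q=3μC, V=3.00V), C2(1μF, Q=4μC, V=4.00V), C3(1μF, Q=15μC, V=15.00V), C4(1μF, Q=14μC, V=14.00V)
Op 1: CLOSE 1-3: Q_total=18.00, C_total=2.00, V=9.00; Q1=9.00, Q3=9.00; dissipated=36.000
Op 2: CLOSE 2-4: Q_total=18.00, C_total=2.00, V=9.00; Q2=9.00, Q4=9.00; dissipated=25.000
Op 3: GROUND 1: Q1=0; energy lost=40.500
Op 4: CLOSE 4-2: Q_total=18.00, C_total=2.00, V=9.00; Q4=9.00, Q2=9.00; dissipated=0.000
Op 5: GROUND 4: Q4=0; energy lost=40.500
Total dissipated: 142.000 μJ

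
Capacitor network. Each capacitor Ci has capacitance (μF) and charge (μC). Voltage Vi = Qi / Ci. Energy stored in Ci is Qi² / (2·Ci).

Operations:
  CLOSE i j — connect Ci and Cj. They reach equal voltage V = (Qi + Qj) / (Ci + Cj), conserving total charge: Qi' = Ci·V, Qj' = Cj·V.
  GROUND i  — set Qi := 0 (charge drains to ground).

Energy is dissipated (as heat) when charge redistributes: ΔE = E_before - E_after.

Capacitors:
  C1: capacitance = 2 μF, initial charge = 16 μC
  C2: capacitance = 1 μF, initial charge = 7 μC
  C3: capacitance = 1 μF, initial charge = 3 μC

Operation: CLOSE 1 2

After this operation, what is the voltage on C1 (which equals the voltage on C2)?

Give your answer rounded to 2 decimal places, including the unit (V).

Initial: C1(2μF, Q=16μC, V=8.00V), C2(1μF, Q=7μC, V=7.00V), C3(1μF, Q=3μC, V=3.00V)
Op 1: CLOSE 1-2: Q_total=23.00, C_total=3.00, V=7.67; Q1=15.33, Q2=7.67; dissipated=0.333

Answer: 7.67 V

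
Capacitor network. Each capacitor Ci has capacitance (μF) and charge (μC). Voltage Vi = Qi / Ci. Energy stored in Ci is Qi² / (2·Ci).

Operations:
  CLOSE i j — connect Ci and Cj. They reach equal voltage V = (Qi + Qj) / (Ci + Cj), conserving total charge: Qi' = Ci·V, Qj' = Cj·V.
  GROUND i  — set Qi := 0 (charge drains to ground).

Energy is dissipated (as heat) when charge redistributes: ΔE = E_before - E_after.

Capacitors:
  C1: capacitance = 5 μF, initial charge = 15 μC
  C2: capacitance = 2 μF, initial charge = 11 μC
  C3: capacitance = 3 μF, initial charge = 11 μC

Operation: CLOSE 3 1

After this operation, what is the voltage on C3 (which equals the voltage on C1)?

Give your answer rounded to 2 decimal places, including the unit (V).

Answer: 3.25 V

Derivation:
Initial: C1(5μF, Q=15μC, V=3.00V), C2(2μF, Q=11μC, V=5.50V), C3(3μF, Q=11μC, V=3.67V)
Op 1: CLOSE 3-1: Q_total=26.00, C_total=8.00, V=3.25; Q3=9.75, Q1=16.25; dissipated=0.417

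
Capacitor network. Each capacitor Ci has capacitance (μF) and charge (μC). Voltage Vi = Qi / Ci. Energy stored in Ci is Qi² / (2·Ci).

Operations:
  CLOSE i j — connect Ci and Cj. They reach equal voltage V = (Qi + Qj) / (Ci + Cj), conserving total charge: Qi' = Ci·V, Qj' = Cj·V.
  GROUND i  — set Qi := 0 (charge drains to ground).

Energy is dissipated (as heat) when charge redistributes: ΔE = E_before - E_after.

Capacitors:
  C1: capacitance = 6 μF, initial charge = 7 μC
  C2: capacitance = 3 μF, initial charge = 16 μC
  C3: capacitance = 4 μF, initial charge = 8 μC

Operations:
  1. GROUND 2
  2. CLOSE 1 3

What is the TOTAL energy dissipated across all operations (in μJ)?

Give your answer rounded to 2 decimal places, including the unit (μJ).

Initial: C1(6μF, Q=7μC, V=1.17V), C2(3μF, Q=16μC, V=5.33V), C3(4μF, Q=8μC, V=2.00V)
Op 1: GROUND 2: Q2=0; energy lost=42.667
Op 2: CLOSE 1-3: Q_total=15.00, C_total=10.00, V=1.50; Q1=9.00, Q3=6.00; dissipated=0.833
Total dissipated: 43.500 μJ

Answer: 43.50 μJ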